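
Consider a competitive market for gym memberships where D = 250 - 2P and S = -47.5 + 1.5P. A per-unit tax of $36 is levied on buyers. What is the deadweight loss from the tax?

Pre-tax equilibrium: P* = 85, Q* = 80.
Tax on buyers shifts demand to D = 250 − 2(P + 36) = 178 - 2P.
178 - 2P = -47.5 + 1.5P gives seller price Ps = 451/7; buyers pay Pb = 451/7 + 36 = 703/7.
New quantity: Q = 250 − 2(703/7) = 344/7.
DWL = ½ × 36 × (80 − 344/7) = 3888/7.

Deadweight loss = 3888/7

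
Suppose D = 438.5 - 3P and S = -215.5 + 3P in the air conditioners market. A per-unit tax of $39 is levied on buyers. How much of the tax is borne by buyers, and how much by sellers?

Pre-tax equilibrium: P* = 109, Q* = 111.5.
Tax on buyers shifts demand to D = 438.5 − 3(P + 39) = 321.5 - 3P.
321.5 - 3P = -215.5 + 3P gives seller price Ps = 89.5; buyers pay Pb = 89.5 + 39 = 128.5.
New quantity: Q = 438.5 − 3(128.5) = 53.
Buyer burden = 128.5 − 109 = 19.5; seller burden = 109 − 89.5 = 19.5.

Buyers bear $19.5, sellers bear $19.5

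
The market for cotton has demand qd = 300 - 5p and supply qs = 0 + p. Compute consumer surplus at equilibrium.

Consumer surplus = 250

Equilibrium: 300 - 5p = 0 + p gives p* = 50, q* = 50.
Demand choke price (qd = 0): p = 60.
CS = ½(60 − 50)(50) = 250.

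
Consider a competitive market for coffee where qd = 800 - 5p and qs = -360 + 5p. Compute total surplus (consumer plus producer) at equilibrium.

Total surplus = 9680

Equilibrium: 800 - 5p = -360 + 5p gives p* = 116, q* = 220.
Demand choke price: p = 160; supply starts at p = 72.
CS = ½(160 − 116)(220) = 4840; PS = ½(116 − 72)(220) = 4840.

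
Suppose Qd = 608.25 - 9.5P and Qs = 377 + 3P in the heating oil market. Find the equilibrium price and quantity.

P* = 18.5, Q* = 432.5

Set Qd = Qs: 608.25 - 9.5P = 377 + 3P.
231.25 = 12.5P, so P* = 18.5.
Q* = 608.25 − 9.5(18.5) = 432.5.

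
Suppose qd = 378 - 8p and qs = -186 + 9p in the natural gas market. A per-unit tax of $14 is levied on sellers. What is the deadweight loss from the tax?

Deadweight loss = 7056/17

Pre-tax equilibrium: p* = 564/17, q* = 1914/17.
Tax on sellers shifts supply to qs = -186 + 9(p − 14) = -312 + 9p.
378 - 8p = -312 + 9p gives buyer price pb = 690/17; sellers receive ps = 690/17 − 14 = 452/17.
New quantity: q = 378 − 8(690/17) = 906/17.
DWL = ½ × 14 × (1914/17 − 906/17) = 7056/17.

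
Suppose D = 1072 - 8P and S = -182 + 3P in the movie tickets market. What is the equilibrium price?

P* = 114

Set D = S: 1072 - 8P = -182 + 3P.
1254 = 11P, so P* = 114.
Q* = 1072 − 8(114) = 160.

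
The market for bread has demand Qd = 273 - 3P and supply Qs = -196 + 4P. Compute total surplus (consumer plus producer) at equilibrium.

Equilibrium: 273 - 3P = -196 + 4P gives P* = 67, Q* = 72.
Demand choke price: P = 91; supply starts at P = 49.
CS = ½(91 − 67)(72) = 864; PS = ½(67 − 49)(72) = 648.

Total surplus = 1512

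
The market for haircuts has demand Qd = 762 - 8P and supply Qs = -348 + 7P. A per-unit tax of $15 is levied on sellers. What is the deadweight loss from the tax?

Pre-tax equilibrium: P* = 74, Q* = 170.
Tax on sellers shifts supply to Qs = -348 + 7(P − 15) = -453 + 7P.
762 - 8P = -453 + 7P gives buyer price Pb = 81; sellers receive Ps = 81 − 15 = 66.
New quantity: Q = 762 − 8(81) = 114.
DWL = ½ × 15 × (170 − 114) = 420.

Deadweight loss = 420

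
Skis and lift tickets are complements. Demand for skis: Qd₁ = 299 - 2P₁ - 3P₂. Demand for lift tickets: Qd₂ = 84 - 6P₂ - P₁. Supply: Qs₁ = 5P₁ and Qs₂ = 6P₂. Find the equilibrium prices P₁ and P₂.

P₁ = 1112/27, P₂ = 289/81

Market 1: 299 - 2P₁ - 3P₂ = 5P₁ → 7P₁ + 3P₂ = 299.
Market 2: 12P₂ + P₁ = 84.
Eliminating P₂: 12×(1) − 3×(2) gives 81P₁ = 3336, so P₁ = 1112/27.
Back-substitute into (2): P₂ = (84 − 1×1112/27) / 12 = 289/81.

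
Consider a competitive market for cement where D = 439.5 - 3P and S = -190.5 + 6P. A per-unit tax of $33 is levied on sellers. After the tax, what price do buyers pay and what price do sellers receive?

Pre-tax equilibrium: P* = 70, Q* = 229.5.
Tax on sellers shifts supply to S = -190.5 + 6(P − 33) = -388.5 + 6P.
439.5 - 3P = -388.5 + 6P gives buyer price Pb = 92; sellers receive Ps = 92 − 33 = 59.
New quantity: Q = 439.5 − 3(92) = 163.5.

Buyers pay $92, sellers receive $59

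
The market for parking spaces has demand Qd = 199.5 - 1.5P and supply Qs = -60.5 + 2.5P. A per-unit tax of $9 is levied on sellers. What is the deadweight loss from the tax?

Pre-tax equilibrium: P* = 65, Q* = 102.
Tax on sellers shifts supply to Qs = -60.5 + 2.5(P − 9) = -83 + 2.5P.
199.5 - 1.5P = -83 + 2.5P gives buyer price Pb = 70.625; sellers receive Ps = 70.625 − 9 = 61.625.
New quantity: Q = 199.5 − 1.5(70.625) = 93.5625.
DWL = ½ × 9 × (102 − 93.5625) = 37.96875.

Deadweight loss = 37.96875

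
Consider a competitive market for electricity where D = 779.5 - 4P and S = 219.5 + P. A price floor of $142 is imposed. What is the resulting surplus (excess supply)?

Surplus = 150

Equilibrium price would be P* = 112, so the floor at 142 binds.
At P = 142: D = 211.5, S = 361.5.
Surplus = 361.5 − 211.5 = 150.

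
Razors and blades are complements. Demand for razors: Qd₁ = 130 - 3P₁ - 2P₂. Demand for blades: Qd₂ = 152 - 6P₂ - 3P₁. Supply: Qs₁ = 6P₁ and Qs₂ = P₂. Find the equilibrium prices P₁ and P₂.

P₁ = 202/19, P₂ = 326/19

Market 1: 130 - 3P₁ - 2P₂ = 6P₁ → 9P₁ + 2P₂ = 130.
Market 2: 7P₂ + 3P₁ = 152.
Eliminating P₂: 7×(1) − 2×(2) gives 57P₁ = 606, so P₁ = 202/19.
Back-substitute into (2): P₂ = (152 − 3×202/19) / 7 = 326/19.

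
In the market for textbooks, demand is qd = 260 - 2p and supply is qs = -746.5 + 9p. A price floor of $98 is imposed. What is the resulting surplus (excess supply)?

Surplus = 71.5

Equilibrium price would be p* = 91.5, so the floor at 98 binds.
At p = 98: qd = 64, qs = 135.5.
Surplus = 135.5 − 64 = 71.5.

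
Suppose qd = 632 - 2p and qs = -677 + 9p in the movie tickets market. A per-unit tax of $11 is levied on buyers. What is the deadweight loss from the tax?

Pre-tax equilibrium: p* = 119, q* = 394.
Tax on buyers shifts demand to qd = 632 − 2(p + 11) = 610 - 2p.
610 - 2p = -677 + 9p gives seller price ps = 117; buyers pay pb = 117 + 11 = 128.
New quantity: q = 632 − 2(128) = 376.
DWL = ½ × 11 × (394 − 376) = 99.

Deadweight loss = 99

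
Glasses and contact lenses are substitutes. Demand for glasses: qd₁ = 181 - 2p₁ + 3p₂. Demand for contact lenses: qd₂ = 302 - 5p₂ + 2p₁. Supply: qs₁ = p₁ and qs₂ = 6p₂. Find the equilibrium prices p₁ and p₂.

Market 1: 181 - 2p₁ + 3p₂ = p₁ → 3p₁ - 3p₂ = 181.
Market 2: 11p₂ - 2p₁ = 302.
Eliminating p₂: 11×(1) + 3×(2) gives 27p₁ = 2897, so p₁ = 2897/27.
Back-substitute into (2): p₂ = (302 + 2×2897/27) / 11 = 1268/27.

p₁ = 2897/27, p₂ = 1268/27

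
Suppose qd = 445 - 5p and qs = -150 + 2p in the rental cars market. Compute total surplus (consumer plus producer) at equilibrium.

Total surplus = 140

Equilibrium: 445 - 5p = -150 + 2p gives p* = 85, q* = 20.
Demand choke price: p = 89; supply starts at p = 75.
CS = ½(89 − 85)(20) = 40; PS = ½(85 − 75)(20) = 100.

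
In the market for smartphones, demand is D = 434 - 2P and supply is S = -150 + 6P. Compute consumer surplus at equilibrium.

Equilibrium: 434 - 2P = -150 + 6P gives P* = 73, Q* = 288.
Demand choke price (D = 0): P = 217.
CS = ½(217 − 73)(288) = 20736.

Consumer surplus = 20736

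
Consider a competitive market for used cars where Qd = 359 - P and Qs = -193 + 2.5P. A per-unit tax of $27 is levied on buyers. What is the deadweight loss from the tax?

Pre-tax equilibrium: P* = 1104/7, Q* = 1409/7.
Tax on buyers shifts demand to Qd = 359 − 1(P + 27) = 332 - P.
332 - P = -193 + 2.5P gives seller price Ps = 150; buyers pay Pb = 150 + 27 = 177.
New quantity: Q = 359 − 1(177) = 182.
DWL = ½ × 27 × (1409/7 − 182) = 3645/14.

Deadweight loss = 3645/14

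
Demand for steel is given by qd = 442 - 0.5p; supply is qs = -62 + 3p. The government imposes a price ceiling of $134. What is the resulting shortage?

Equilibrium price would be p* = 144, so the ceiling at 134 binds.
At p = 134: qd = 442 − 0.5(134) = 375, qs = -62 + 3(134) = 340.
Shortage = 375 − 340 = 35.

Shortage = 35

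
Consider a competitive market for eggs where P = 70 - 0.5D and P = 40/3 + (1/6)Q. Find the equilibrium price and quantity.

P* = 27.5, Q* = 85

Set the two price expressions equal: 70 - 0.5Q = 40/3 + (1/6)Q.
170/3 = (2/3)Q, so Q* = 85.
P* = 70 − (0.5)(85) = 27.5.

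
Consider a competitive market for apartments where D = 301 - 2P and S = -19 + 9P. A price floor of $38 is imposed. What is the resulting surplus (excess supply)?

Surplus = 98

Equilibrium price would be P* = 320/11, so the floor at 38 binds.
At P = 38: D = 225, S = 323.
Surplus = 323 − 225 = 98.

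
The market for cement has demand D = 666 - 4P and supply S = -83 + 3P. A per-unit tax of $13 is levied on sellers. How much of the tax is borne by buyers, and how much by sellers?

Buyers bear 39/7, sellers bear 52/7

Pre-tax equilibrium: P* = 107, Q* = 238.
Tax on sellers shifts supply to S = -83 + 3(P − 13) = -122 + 3P.
666 - 4P = -122 + 3P gives buyer price Pb = 788/7; sellers receive Ps = 788/7 − 13 = 697/7.
New quantity: Q = 666 − 4(788/7) = 1510/7.
Buyer burden = 788/7 − 107 = 39/7; seller burden = 107 − 697/7 = 52/7.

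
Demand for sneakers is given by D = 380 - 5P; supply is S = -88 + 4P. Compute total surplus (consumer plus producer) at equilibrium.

Equilibrium: 380 - 5P = -88 + 4P gives P* = 52, Q* = 120.
Demand choke price: P = 76; supply starts at P = 22.
CS = ½(76 − 52)(120) = 1440; PS = ½(52 − 22)(120) = 1800.

Total surplus = 3240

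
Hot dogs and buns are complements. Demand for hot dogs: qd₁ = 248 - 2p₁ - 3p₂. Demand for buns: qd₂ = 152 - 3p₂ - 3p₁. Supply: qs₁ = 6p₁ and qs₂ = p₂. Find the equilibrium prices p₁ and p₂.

Market 1: 248 - 2p₁ - 3p₂ = 6p₁ → 8p₁ + 3p₂ = 248.
Market 2: 4p₂ + 3p₁ = 152.
Eliminating p₂: 4×(1) − 3×(2) gives 23p₁ = 536, so p₁ = 536/23.
Back-substitute into (2): p₂ = (152 − 3×536/23) / 4 = 472/23.

p₁ = 536/23, p₂ = 472/23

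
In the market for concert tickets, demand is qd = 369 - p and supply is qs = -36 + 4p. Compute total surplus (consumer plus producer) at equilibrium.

Total surplus = 51840

Equilibrium: 369 - p = -36 + 4p gives p* = 81, q* = 288.
Demand choke price: p = 369; supply starts at p = 9.
CS = ½(369 − 81)(288) = 41472; PS = ½(81 − 9)(288) = 10368.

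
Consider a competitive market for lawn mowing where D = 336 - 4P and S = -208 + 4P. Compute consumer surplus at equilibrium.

Consumer surplus = 512

Equilibrium: 336 - 4P = -208 + 4P gives P* = 68, Q* = 64.
Demand choke price (D = 0): P = 84.
CS = ½(84 − 68)(64) = 512.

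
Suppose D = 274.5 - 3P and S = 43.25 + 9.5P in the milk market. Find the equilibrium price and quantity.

Set D = S: 274.5 - 3P = 43.25 + 9.5P.
231.25 = 12.5P, so P* = 18.5.
Q* = 274.5 − 3(18.5) = 219.

P* = 18.5, Q* = 219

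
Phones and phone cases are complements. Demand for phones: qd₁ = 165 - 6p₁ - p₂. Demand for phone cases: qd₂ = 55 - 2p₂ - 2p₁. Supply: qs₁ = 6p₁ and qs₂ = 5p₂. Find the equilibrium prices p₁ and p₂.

p₁ = 550/41, p₂ = 165/41

Market 1: 165 - 6p₁ - p₂ = 6p₁ → 12p₁ + p₂ = 165.
Market 2: 7p₂ + 2p₁ = 55.
Eliminating p₂: 7×(1) − 1×(2) gives 82p₁ = 1100, so p₁ = 550/41.
Back-substitute into (2): p₂ = (55 − 2×550/41) / 7 = 165/41.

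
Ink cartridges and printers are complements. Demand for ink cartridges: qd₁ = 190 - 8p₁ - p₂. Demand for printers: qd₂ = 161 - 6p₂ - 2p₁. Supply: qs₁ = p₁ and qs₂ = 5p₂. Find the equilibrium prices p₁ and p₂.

Market 1: 190 - 8p₁ - p₂ = p₁ → 9p₁ + p₂ = 190.
Market 2: 11p₂ + 2p₁ = 161.
Eliminating p₂: 11×(1) − 1×(2) gives 97p₁ = 1929, so p₁ = 1929/97.
Back-substitute into (2): p₂ = (161 − 2×1929/97) / 11 = 1069/97.

p₁ = 1929/97, p₂ = 1069/97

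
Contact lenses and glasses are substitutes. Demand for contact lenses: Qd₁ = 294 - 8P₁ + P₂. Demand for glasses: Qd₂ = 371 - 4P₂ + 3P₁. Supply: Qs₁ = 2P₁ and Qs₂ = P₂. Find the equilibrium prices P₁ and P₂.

P₁ = 1841/47, P₂ = 4592/47

Market 1: 294 - 8P₁ + P₂ = 2P₁ → 10P₁ - P₂ = 294.
Market 2: 5P₂ - 3P₁ = 371.
Eliminating P₂: 5×(1) + 1×(2) gives 47P₁ = 1841, so P₁ = 1841/47.
Back-substitute into (2): P₂ = (371 + 3×1841/47) / 5 = 4592/47.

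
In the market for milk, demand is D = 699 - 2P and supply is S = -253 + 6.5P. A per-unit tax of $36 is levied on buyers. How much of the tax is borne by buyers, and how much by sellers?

Buyers bear 468/17, sellers bear 144/17

Pre-tax equilibrium: P* = 112, Q* = 475.
Tax on buyers shifts demand to D = 699 − 2(P + 36) = 627 - 2P.
627 - 2P = -253 + 6.5P gives seller price Ps = 1760/17; buyers pay Pb = 1760/17 + 36 = 2372/17.
New quantity: Q = 699 − 2(2372/17) = 7139/17.
Buyer burden = 2372/17 − 112 = 468/17; seller burden = 112 − 1760/17 = 144/17.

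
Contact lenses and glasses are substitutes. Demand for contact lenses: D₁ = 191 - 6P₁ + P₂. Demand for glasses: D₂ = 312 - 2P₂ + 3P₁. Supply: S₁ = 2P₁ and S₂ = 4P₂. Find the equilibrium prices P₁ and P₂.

Market 1: 191 - 6P₁ + P₂ = 2P₁ → 8P₁ - P₂ = 191.
Market 2: 6P₂ - 3P₁ = 312.
Eliminating P₂: 6×(1) + 1×(2) gives 45P₁ = 1458, so P₁ = 32.4.
Back-substitute into (2): P₂ = (312 + 3×32.4) / 6 = 68.2.

P₁ = 32.4, P₂ = 68.2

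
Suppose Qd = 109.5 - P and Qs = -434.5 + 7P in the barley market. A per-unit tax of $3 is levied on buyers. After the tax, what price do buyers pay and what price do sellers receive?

Pre-tax equilibrium: P* = 68, Q* = 41.5.
Tax on buyers shifts demand to Qd = 109.5 − 1(P + 3) = 106.5 - P.
106.5 - P = -434.5 + 7P gives seller price Ps = 67.625; buyers pay Pb = 67.625 + 3 = 70.625.
New quantity: Q = 109.5 − 1(70.625) = 38.875.

Buyers pay $70.625, sellers receive $67.625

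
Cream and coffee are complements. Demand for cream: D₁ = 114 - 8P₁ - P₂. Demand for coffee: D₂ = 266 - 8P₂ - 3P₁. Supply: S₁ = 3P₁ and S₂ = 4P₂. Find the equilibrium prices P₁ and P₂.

Market 1: 114 - 8P₁ - P₂ = 3P₁ → 11P₁ + P₂ = 114.
Market 2: 12P₂ + 3P₁ = 266.
Eliminating P₂: 12×(1) − 1×(2) gives 129P₁ = 1102, so P₁ = 1102/129.
Back-substitute into (2): P₂ = (266 − 3×1102/129) / 12 = 2584/129.

P₁ = 1102/129, P₂ = 2584/129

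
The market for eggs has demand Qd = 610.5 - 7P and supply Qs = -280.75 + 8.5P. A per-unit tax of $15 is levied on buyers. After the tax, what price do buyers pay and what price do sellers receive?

Buyers pay 4075/62, sellers receive 3145/62

Pre-tax equilibrium: P* = 57.5, Q* = 208.
Tax on buyers shifts demand to Qd = 610.5 − 7(P + 15) = 505.5 - 7P.
505.5 - 7P = -280.75 + 8.5P gives seller price Ps = 3145/62; buyers pay Pb = 3145/62 + 15 = 4075/62.
New quantity: Q = 610.5 − 7(4075/62) = 4663/31.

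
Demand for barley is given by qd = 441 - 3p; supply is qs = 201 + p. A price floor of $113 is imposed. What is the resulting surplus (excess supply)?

Surplus = 212

Equilibrium price would be p* = 60, so the floor at 113 binds.
At p = 113: qd = 102, qs = 314.
Surplus = 314 − 102 = 212.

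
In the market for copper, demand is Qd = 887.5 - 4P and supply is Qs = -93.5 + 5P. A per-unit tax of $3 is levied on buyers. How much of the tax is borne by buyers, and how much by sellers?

Buyers bear 5/3, sellers bear 4/3

Pre-tax equilibrium: P* = 109, Q* = 451.5.
Tax on buyers shifts demand to Qd = 887.5 − 4(P + 3) = 875.5 - 4P.
875.5 - 4P = -93.5 + 5P gives seller price Ps = 323/3; buyers pay Pb = 323/3 + 3 = 332/3.
New quantity: Q = 887.5 − 4(332/3) = 2669/6.
Buyer burden = 332/3 − 109 = 5/3; seller burden = 109 − 323/3 = 4/3.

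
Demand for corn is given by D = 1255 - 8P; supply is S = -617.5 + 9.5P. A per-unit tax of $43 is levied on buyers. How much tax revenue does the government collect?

Pre-tax equilibrium: P* = 107, Q* = 399.
Tax on buyers shifts demand to D = 1255 − 8(P + 43) = 911 - 8P.
911 - 8P = -617.5 + 9.5P gives seller price Ps = 3057/35; buyers pay Pb = 3057/35 + 43 = 4562/35.
New quantity: Q = 1255 − 8(4562/35) = 7429/35.
Revenue = 43 × 7429/35 = 319447/35.

Tax revenue = 319447/35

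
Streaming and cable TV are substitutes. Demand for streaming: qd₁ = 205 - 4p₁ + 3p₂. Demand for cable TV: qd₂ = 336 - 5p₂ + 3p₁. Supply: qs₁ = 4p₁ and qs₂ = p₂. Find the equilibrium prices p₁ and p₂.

p₁ = 746/13, p₂ = 1101/13

Market 1: 205 - 4p₁ + 3p₂ = 4p₁ → 8p₁ - 3p₂ = 205.
Market 2: 6p₂ - 3p₁ = 336.
Eliminating p₂: 6×(1) + 3×(2) gives 39p₁ = 2238, so p₁ = 746/13.
Back-substitute into (2): p₂ = (336 + 3×746/13) / 6 = 1101/13.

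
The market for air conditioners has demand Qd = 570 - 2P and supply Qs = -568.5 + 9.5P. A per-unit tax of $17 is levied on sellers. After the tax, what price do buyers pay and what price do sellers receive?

Pre-tax equilibrium: P* = 99, Q* = 372.
Tax on sellers shifts supply to Qs = -568.5 + 9.5(P − 17) = -730 + 9.5P.
570 - 2P = -730 + 9.5P gives buyer price Pb = 2600/23; sellers receive Ps = 2600/23 − 17 = 2209/23.
New quantity: Q = 570 − 2(2600/23) = 7910/23.

Buyers pay 2600/23, sellers receive 2209/23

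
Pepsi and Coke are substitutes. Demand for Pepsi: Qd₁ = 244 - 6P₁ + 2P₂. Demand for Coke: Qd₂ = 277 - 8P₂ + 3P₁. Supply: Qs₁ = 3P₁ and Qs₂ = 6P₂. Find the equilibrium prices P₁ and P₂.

P₁ = 397/12, P₂ = 26.875

Market 1: 244 - 6P₁ + 2P₂ = 3P₁ → 9P₁ - 2P₂ = 244.
Market 2: 14P₂ - 3P₁ = 277.
Eliminating P₂: 14×(1) + 2×(2) gives 120P₁ = 3970, so P₁ = 397/12.
Back-substitute into (2): P₂ = (277 + 3×397/12) / 14 = 26.875.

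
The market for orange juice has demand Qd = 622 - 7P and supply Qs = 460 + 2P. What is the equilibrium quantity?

Set Qd = Qs: 622 - 7P = 460 + 2P.
162 = 9P, so P* = 18.
Q* = 622 − 7(18) = 496.

Q* = 496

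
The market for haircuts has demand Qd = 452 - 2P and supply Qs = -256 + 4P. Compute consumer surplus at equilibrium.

Consumer surplus = 11664

Equilibrium: 452 - 2P = -256 + 4P gives P* = 118, Q* = 216.
Demand choke price (Qd = 0): P = 226.
CS = ½(226 − 118)(216) = 11664.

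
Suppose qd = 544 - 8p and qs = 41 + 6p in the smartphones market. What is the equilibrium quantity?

q* = 1796/7

Set qd = qs: 544 - 8p = 41 + 6p.
503 = 14p, so p* = 503/14.
q* = 544 − 8(503/14) = 1796/7.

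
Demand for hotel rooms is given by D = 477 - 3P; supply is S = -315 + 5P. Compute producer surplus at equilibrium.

Producer surplus = 3240

Equilibrium: 477 - 3P = -315 + 5P gives P* = 99, Q* = 180.
Supply starts at P = 63 (where S = 0).
PS = ½(99 − 63)(180) = 3240.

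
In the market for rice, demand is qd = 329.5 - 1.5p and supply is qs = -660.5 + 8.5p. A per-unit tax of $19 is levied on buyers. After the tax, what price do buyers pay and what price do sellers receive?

Pre-tax equilibrium: p* = 99, q* = 181.
Tax on buyers shifts demand to qd = 329.5 − 1.5(p + 19) = 301 - 1.5p.
301 - 1.5p = -660.5 + 8.5p gives seller price ps = 96.15; buyers pay pb = 96.15 + 19 = 115.15.
New quantity: q = 329.5 − 1.5(115.15) = 156.775.

Buyers pay $115.15, sellers receive $96.15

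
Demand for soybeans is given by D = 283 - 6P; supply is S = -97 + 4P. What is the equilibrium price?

P* = 38

Set D = S: 283 - 6P = -97 + 4P.
380 = 10P, so P* = 38.
Q* = 283 − 6(38) = 55.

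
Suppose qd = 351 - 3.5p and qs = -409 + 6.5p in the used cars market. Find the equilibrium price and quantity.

p* = 76, q* = 85

Set qd = qs: 351 - 3.5p = -409 + 6.5p.
760 = 10p, so p* = 76.
q* = 351 − 3.5(76) = 85.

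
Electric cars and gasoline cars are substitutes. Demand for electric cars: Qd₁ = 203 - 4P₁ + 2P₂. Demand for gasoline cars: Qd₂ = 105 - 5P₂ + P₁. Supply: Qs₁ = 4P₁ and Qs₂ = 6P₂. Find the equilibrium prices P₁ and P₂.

Market 1: 203 - 4P₁ + 2P₂ = 4P₁ → 8P₁ - 2P₂ = 203.
Market 2: 11P₂ - P₁ = 105.
Eliminating P₂: 11×(1) + 2×(2) gives 86P₁ = 2443, so P₁ = 2443/86.
Back-substitute into (2): P₂ = (105 + 1×2443/86) / 11 = 1043/86.

P₁ = 2443/86, P₂ = 1043/86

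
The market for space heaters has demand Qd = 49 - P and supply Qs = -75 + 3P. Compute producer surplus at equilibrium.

Producer surplus = 54

Equilibrium: 49 - P = -75 + 3P gives P* = 31, Q* = 18.
Supply starts at P = 25 (where Qs = 0).
PS = ½(31 − 25)(18) = 54.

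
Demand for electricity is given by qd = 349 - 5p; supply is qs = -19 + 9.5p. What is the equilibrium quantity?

Set qd = qs: 349 - 5p = -19 + 9.5p.
368 = 14.5p, so p* = 736/29.
q* = 349 − 5(736/29) = 6441/29.

q* = 6441/29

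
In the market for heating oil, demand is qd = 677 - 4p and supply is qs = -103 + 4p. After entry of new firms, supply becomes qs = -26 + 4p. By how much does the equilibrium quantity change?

Δq = 38.5

Original equilibrium: p* = 97.5, q* = 287.
New equilibrium: 677 - 4p = -26 + 4p, so 703 = 8p and p' = 87.875; q' = 677 − 4(87.875) = 325.5.
Change in quantity: 325.5 − 287 = 38.5.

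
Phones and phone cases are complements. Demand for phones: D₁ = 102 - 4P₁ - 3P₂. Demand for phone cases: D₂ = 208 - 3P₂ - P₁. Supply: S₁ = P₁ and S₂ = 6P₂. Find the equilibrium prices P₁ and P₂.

Market 1: 102 - 4P₁ - 3P₂ = P₁ → 5P₁ + 3P₂ = 102.
Market 2: 9P₂ + P₁ = 208.
Eliminating P₂: 9×(1) − 3×(2) gives 42P₁ = 294, so P₁ = 7.
Back-substitute into (2): P₂ = (208 − 1×7) / 9 = 67/3.

P₁ = 7, P₂ = 67/3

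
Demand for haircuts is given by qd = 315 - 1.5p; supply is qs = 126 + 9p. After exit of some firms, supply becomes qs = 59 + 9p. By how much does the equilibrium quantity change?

Δq = -67/7

Original equilibrium: p* = 18, q* = 288.
New equilibrium: 315 - 1.5p = 59 + 9p, so 256 = 10.5p and p' = 512/21; q' = 315 − 1.5(512/21) = 1949/7.
Change in quantity: 1949/7 − 288 = -67/7.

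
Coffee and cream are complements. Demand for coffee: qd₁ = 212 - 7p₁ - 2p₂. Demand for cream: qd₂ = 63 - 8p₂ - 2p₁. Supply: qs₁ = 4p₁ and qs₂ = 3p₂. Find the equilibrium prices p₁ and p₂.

Market 1: 212 - 7p₁ - 2p₂ = 4p₁ → 11p₁ + 2p₂ = 212.
Market 2: 11p₂ + 2p₁ = 63.
Eliminating p₂: 11×(1) − 2×(2) gives 117p₁ = 2206, so p₁ = 2206/117.
Back-substitute into (2): p₂ = (63 − 2×2206/117) / 11 = 269/117.

p₁ = 2206/117, p₂ = 269/117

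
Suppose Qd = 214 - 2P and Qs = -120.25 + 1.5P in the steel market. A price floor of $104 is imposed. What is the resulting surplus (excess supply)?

Surplus = 29.75

Equilibrium price would be P* = 95.5, so the floor at 104 binds.
At P = 104: Qd = 6, Qs = 35.75.
Surplus = 35.75 − 6 = 29.75.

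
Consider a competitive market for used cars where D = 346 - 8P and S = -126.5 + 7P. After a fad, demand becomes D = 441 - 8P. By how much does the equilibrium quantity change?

Original equilibrium: P* = 31.5, Q* = 94.
New equilibrium: 441 - 8P = -126.5 + 7P, so 567.5 = 15P and P' = 227/6; Q' = 441 − 8(227/6) = 415/3.
Change in quantity: 415/3 − 94 = 133/3.

ΔQ = 133/3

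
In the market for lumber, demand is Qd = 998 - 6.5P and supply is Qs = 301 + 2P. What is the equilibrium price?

P* = 82

Set Qd = Qs: 998 - 6.5P = 301 + 2P.
697 = 8.5P, so P* = 82.
Q* = 998 − 6.5(82) = 465.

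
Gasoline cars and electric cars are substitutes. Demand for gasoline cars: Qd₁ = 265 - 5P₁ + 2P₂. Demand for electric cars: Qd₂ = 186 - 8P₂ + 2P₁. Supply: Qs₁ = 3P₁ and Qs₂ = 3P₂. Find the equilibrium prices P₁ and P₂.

P₁ = 3287/84, P₂ = 1009/42

Market 1: 265 - 5P₁ + 2P₂ = 3P₁ → 8P₁ - 2P₂ = 265.
Market 2: 11P₂ - 2P₁ = 186.
Eliminating P₂: 11×(1) + 2×(2) gives 84P₁ = 3287, so P₁ = 3287/84.
Back-substitute into (2): P₂ = (186 + 2×3287/84) / 11 = 1009/42.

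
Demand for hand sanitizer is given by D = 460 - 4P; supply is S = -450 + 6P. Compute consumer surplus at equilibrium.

Equilibrium: 460 - 4P = -450 + 6P gives P* = 91, Q* = 96.
Demand choke price (D = 0): P = 115.
CS = ½(115 − 91)(96) = 1152.

Consumer surplus = 1152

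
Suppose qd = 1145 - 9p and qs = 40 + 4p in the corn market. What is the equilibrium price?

p* = 85

Set qd = qs: 1145 - 9p = 40 + 4p.
1105 = 13p, so p* = 85.
q* = 1145 − 9(85) = 380.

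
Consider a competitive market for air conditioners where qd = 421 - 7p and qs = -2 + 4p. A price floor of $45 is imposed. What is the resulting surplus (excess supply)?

Equilibrium price would be p* = 423/11, so the floor at 45 binds.
At p = 45: qd = 106, qs = 178.
Surplus = 178 − 106 = 72.

Surplus = 72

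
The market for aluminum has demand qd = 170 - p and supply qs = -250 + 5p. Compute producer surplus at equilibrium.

Producer surplus = 1000

Equilibrium: 170 - p = -250 + 5p gives p* = 70, q* = 100.
Supply starts at p = 50 (where qs = 0).
PS = ½(70 − 50)(100) = 1000.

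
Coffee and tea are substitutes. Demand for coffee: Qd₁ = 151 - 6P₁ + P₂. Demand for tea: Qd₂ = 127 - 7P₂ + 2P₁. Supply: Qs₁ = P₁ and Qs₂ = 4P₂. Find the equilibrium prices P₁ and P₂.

P₁ = 23.84, P₂ = 15.88

Market 1: 151 - 6P₁ + P₂ = P₁ → 7P₁ - P₂ = 151.
Market 2: 11P₂ - 2P₁ = 127.
Eliminating P₂: 11×(1) + 1×(2) gives 75P₁ = 1788, so P₁ = 23.84.
Back-substitute into (2): P₂ = (127 + 2×23.84) / 11 = 15.88.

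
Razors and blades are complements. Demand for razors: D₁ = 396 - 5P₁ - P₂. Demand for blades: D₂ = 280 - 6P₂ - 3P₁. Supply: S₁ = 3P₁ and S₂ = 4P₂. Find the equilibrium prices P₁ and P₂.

P₁ = 3680/77, P₂ = 1052/77

Market 1: 396 - 5P₁ - P₂ = 3P₁ → 8P₁ + P₂ = 396.
Market 2: 10P₂ + 3P₁ = 280.
Eliminating P₂: 10×(1) − 1×(2) gives 77P₁ = 3680, so P₁ = 3680/77.
Back-substitute into (2): P₂ = (280 − 3×3680/77) / 10 = 1052/77.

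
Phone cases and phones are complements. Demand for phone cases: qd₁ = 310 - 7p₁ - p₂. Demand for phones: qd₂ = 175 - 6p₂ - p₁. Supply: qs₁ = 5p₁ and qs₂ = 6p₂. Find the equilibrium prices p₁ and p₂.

Market 1: 310 - 7p₁ - p₂ = 5p₁ → 12p₁ + p₂ = 310.
Market 2: 12p₂ + p₁ = 175.
Eliminating p₂: 12×(1) − 1×(2) gives 143p₁ = 3545, so p₁ = 3545/143.
Back-substitute into (2): p₂ = (175 − 1×3545/143) / 12 = 1790/143.

p₁ = 3545/143, p₂ = 1790/143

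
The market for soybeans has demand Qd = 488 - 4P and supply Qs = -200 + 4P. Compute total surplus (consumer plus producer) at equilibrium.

Equilibrium: 488 - 4P = -200 + 4P gives P* = 86, Q* = 144.
Demand choke price: P = 122; supply starts at P = 50.
CS = ½(122 − 86)(144) = 2592; PS = ½(86 − 50)(144) = 2592.

Total surplus = 5184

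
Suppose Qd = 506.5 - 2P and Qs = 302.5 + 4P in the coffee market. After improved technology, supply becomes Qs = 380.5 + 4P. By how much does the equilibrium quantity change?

Original equilibrium: P* = 34, Q* = 438.5.
New equilibrium: 506.5 - 2P = 380.5 + 4P, so 126 = 6P and P' = 21; Q' = 506.5 − 2(21) = 464.5.
Change in quantity: 464.5 − 438.5 = 26.

ΔQ = 26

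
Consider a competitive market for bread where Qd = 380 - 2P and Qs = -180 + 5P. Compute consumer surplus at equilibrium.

Consumer surplus = 12100

Equilibrium: 380 - 2P = -180 + 5P gives P* = 80, Q* = 220.
Demand choke price (Qd = 0): P = 190.
CS = ½(190 − 80)(220) = 12100.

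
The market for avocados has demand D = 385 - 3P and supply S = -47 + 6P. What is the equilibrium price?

P* = 48

Set D = S: 385 - 3P = -47 + 6P.
432 = 9P, so P* = 48.
Q* = 385 − 3(48) = 241.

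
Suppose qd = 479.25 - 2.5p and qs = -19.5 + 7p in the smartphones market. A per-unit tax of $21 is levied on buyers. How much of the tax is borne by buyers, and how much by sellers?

Buyers bear 294/19, sellers bear 105/19

Pre-tax equilibrium: p* = 52.5, q* = 348.
Tax on buyers shifts demand to qd = 479.25 − 2.5(p + 21) = 426.75 - 2.5p.
426.75 - 2.5p = -19.5 + 7p gives seller price ps = 1785/38; buyers pay pb = 1785/38 + 21 = 2583/38.
New quantity: q = 479.25 − 2.5(2583/38) = 5877/19.
Buyer burden = 2583/38 − 52.5 = 294/19; seller burden = 52.5 − 1785/38 = 105/19.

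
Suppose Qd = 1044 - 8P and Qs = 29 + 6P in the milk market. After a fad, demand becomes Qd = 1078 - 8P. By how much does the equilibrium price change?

Original equilibrium: P* = 72.5, Q* = 464.
New equilibrium: 1078 - 8P = 29 + 6P, so 1049 = 14P and P' = 1049/14; Q' = 1078 − 8(1049/14) = 3350/7.
Change in price: 1049/14 − 72.5 = 17/7.

ΔP = 17/7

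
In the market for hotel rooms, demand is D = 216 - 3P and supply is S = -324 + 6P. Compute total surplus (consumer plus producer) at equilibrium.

Total surplus = 324

Equilibrium: 216 - 3P = -324 + 6P gives P* = 60, Q* = 36.
Demand choke price: P = 72; supply starts at P = 54.
CS = ½(72 − 60)(36) = 216; PS = ½(60 − 54)(36) = 108.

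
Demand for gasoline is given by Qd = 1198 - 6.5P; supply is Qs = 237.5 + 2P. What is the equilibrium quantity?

Set Qd = Qs: 1198 - 6.5P = 237.5 + 2P.
960.5 = 8.5P, so P* = 113.
Q* = 1198 − 6.5(113) = 463.5.

Q* = 463.5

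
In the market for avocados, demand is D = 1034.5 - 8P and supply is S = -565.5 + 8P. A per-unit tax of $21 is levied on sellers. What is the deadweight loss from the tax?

Pre-tax equilibrium: P* = 100, Q* = 234.5.
Tax on sellers shifts supply to S = -565.5 + 8(P − 21) = -733.5 + 8P.
1034.5 - 8P = -733.5 + 8P gives buyer price Pb = 110.5; sellers receive Ps = 110.5 − 21 = 89.5.
New quantity: Q = 1034.5 − 8(110.5) = 150.5.
DWL = ½ × 21 × (234.5 − 150.5) = 882.

Deadweight loss = 882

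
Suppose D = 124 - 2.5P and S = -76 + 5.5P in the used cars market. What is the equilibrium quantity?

Q* = 61.5

Set D = S: 124 - 2.5P = -76 + 5.5P.
200 = 8P, so P* = 25.
Q* = 124 − 2.5(25) = 61.5.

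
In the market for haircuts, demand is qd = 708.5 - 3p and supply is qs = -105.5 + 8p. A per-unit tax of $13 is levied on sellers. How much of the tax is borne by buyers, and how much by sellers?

Pre-tax equilibrium: p* = 74, q* = 486.5.
Tax on sellers shifts supply to qs = -105.5 + 8(p − 13) = -209.5 + 8p.
708.5 - 3p = -209.5 + 8p gives buyer price pb = 918/11; sellers receive ps = 918/11 − 13 = 775/11.
New quantity: q = 708.5 − 3(918/11) = 10079/22.
Buyer burden = 918/11 − 74 = 104/11; seller burden = 74 − 775/11 = 39/11.

Buyers bear 104/11, sellers bear 39/11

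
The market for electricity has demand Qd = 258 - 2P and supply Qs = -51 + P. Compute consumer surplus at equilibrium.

Equilibrium: 258 - 2P = -51 + P gives P* = 103, Q* = 52.
Demand choke price (Qd = 0): P = 129.
CS = ½(129 − 103)(52) = 676.

Consumer surplus = 676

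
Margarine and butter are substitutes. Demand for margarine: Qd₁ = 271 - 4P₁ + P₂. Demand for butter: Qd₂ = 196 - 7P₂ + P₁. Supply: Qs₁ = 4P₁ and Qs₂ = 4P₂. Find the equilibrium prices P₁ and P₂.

P₁ = 1059/29, P₂ = 613/29

Market 1: 271 - 4P₁ + P₂ = 4P₁ → 8P₁ - P₂ = 271.
Market 2: 11P₂ - P₁ = 196.
Eliminating P₂: 11×(1) + 1×(2) gives 87P₁ = 3177, so P₁ = 1059/29.
Back-substitute into (2): P₂ = (196 + 1×1059/29) / 11 = 613/29.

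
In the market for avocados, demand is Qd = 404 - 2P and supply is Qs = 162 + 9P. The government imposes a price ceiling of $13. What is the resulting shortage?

Equilibrium price would be P* = 22, so the ceiling at 13 binds.
At P = 13: Qd = 404 − 2(13) = 378, Qs = 162 + 9(13) = 279.
Shortage = 378 − 279 = 99.

Shortage = 99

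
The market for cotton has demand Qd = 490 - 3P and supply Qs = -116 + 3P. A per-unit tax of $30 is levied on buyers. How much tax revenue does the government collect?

Tax revenue = 4260

Pre-tax equilibrium: P* = 101, Q* = 187.
Tax on buyers shifts demand to Qd = 490 − 3(P + 30) = 400 - 3P.
400 - 3P = -116 + 3P gives seller price Ps = 86; buyers pay Pb = 86 + 30 = 116.
New quantity: Q = 490 − 3(116) = 142.
Revenue = 30 × 142 = 4260.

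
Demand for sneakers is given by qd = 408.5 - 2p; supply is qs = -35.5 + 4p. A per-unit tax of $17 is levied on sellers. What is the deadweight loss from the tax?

Pre-tax equilibrium: p* = 74, q* = 260.5.
Tax on sellers shifts supply to qs = -35.5 + 4(p − 17) = -103.5 + 4p.
408.5 - 2p = -103.5 + 4p gives buyer price pb = 256/3; sellers receive ps = 256/3 − 17 = 205/3.
New quantity: q = 408.5 − 2(256/3) = 1427/6.
DWL = ½ × 17 × (260.5 − 1427/6) = 578/3.

Deadweight loss = 578/3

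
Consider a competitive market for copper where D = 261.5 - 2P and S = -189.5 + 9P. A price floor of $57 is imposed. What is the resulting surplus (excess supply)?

Equilibrium price would be P* = 41, so the floor at 57 binds.
At P = 57: D = 147.5, S = 323.5.
Surplus = 323.5 − 147.5 = 176.

Surplus = 176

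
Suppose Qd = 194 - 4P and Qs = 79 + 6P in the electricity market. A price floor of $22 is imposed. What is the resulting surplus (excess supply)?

Equilibrium price would be P* = 11.5, so the floor at 22 binds.
At P = 22: Qd = 106, Qs = 211.
Surplus = 211 − 106 = 105.

Surplus = 105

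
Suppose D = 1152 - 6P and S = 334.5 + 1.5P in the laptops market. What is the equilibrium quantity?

Set D = S: 1152 - 6P = 334.5 + 1.5P.
817.5 = 7.5P, so P* = 109.
Q* = 1152 − 6(109) = 498.

Q* = 498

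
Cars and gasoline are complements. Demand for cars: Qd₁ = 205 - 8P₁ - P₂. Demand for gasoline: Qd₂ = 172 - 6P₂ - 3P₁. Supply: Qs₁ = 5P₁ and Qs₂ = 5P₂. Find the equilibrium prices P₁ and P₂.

Market 1: 205 - 8P₁ - P₂ = 5P₁ → 13P₁ + P₂ = 205.
Market 2: 11P₂ + 3P₁ = 172.
Eliminating P₂: 11×(1) − 1×(2) gives 140P₁ = 2083, so P₁ = 2083/140.
Back-substitute into (2): P₂ = (172 − 3×2083/140) / 11 = 1621/140.

P₁ = 2083/140, P₂ = 1621/140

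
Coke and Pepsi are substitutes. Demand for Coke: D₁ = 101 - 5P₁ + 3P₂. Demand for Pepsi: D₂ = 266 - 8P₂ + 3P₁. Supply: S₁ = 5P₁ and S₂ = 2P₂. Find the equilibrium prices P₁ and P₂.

Market 1: 101 - 5P₁ + 3P₂ = 5P₁ → 10P₁ - 3P₂ = 101.
Market 2: 10P₂ - 3P₁ = 266.
Eliminating P₂: 10×(1) + 3×(2) gives 91P₁ = 1808, so P₁ = 1808/91.
Back-substitute into (2): P₂ = (266 + 3×1808/91) / 10 = 2963/91.

P₁ = 1808/91, P₂ = 2963/91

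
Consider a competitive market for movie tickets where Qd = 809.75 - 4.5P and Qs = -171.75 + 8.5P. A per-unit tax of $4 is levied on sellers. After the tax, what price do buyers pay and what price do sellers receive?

Pre-tax equilibrium: P* = 75.5, Q* = 470.
Tax on sellers shifts supply to Qs = -171.75 + 8.5(P − 4) = -205.75 + 8.5P.
809.75 - 4.5P = -205.75 + 8.5P gives buyer price Pb = 2031/26; sellers receive Ps = 2031/26 − 4 = 1927/26.
New quantity: Q = 809.75 − 4.5(2031/26) = 5957/13.

Buyers pay 2031/26, sellers receive 1927/26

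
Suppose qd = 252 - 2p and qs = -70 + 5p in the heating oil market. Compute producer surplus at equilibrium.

Equilibrium: 252 - 2p = -70 + 5p gives p* = 46, q* = 160.
Supply starts at p = 14 (where qs = 0).
PS = ½(46 − 14)(160) = 2560.

Producer surplus = 2560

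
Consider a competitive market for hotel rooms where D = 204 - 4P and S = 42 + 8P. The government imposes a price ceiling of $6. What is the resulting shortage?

Shortage = 90

Equilibrium price would be P* = 13.5, so the ceiling at 6 binds.
At P = 6: D = 204 − 4(6) = 180, S = 42 + 8(6) = 90.
Shortage = 180 − 90 = 90.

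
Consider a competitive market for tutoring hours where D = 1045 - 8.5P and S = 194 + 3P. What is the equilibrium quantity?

Q* = 416

Set D = S: 1045 - 8.5P = 194 + 3P.
851 = 11.5P, so P* = 74.
Q* = 1045 − 8.5(74) = 416.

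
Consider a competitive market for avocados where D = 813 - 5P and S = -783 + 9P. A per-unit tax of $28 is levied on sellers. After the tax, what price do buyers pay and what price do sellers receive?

Pre-tax equilibrium: P* = 114, Q* = 243.
Tax on sellers shifts supply to S = -783 + 9(P − 28) = -1035 + 9P.
813 - 5P = -1035 + 9P gives buyer price Pb = 132; sellers receive Ps = 132 − 28 = 104.
New quantity: Q = 813 − 5(132) = 153.

Buyers pay $132, sellers receive $104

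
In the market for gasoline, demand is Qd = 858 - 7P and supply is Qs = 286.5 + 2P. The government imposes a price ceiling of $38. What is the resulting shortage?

Equilibrium price would be P* = 63.5, so the ceiling at 38 binds.
At P = 38: Qd = 858 − 7(38) = 592, Qs = 286.5 + 2(38) = 362.5.
Shortage = 592 − 362.5 = 229.5.

Shortage = 229.5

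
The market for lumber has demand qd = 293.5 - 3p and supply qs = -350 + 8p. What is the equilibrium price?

p* = 58.5

Set qd = qs: 293.5 - 3p = -350 + 8p.
643.5 = 11p, so p* = 58.5.
q* = 293.5 − 3(58.5) = 118.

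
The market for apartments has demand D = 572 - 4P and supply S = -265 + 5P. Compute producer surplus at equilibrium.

Equilibrium: 572 - 4P = -265 + 5P gives P* = 93, Q* = 200.
Supply starts at P = 53 (where S = 0).
PS = ½(93 − 53)(200) = 4000.

Producer surplus = 4000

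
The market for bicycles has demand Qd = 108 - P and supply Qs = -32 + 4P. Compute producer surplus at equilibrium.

Equilibrium: 108 - P = -32 + 4P gives P* = 28, Q* = 80.
Supply starts at P = 8 (where Qs = 0).
PS = ½(28 − 8)(80) = 800.

Producer surplus = 800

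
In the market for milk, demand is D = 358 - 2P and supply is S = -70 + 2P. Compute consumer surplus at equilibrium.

Equilibrium: 358 - 2P = -70 + 2P gives P* = 107, Q* = 144.
Demand choke price (D = 0): P = 179.
CS = ½(179 − 107)(144) = 5184.

Consumer surplus = 5184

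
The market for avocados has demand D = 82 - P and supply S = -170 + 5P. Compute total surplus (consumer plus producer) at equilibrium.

Equilibrium: 82 - P = -170 + 5P gives P* = 42, Q* = 40.
Demand choke price: P = 82; supply starts at P = 34.
CS = ½(82 − 42)(40) = 800; PS = ½(42 − 34)(40) = 160.

Total surplus = 960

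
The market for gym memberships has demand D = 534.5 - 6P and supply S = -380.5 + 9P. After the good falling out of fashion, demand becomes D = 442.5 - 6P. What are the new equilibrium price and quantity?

Original equilibrium: P* = 61, Q* = 168.5.
New equilibrium: 442.5 - 6P = -380.5 + 9P, so 823 = 15P and P' = 823/15; Q' = 442.5 − 6(823/15) = 113.3.

P' = 823/15, Q' = 113.3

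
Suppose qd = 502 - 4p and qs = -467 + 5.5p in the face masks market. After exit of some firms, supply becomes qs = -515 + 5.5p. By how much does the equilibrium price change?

Original equilibrium: p* = 102, q* = 94.
New equilibrium: 502 - 4p = -515 + 5.5p, so 1017 = 9.5p and p' = 2034/19; q' = 502 − 4(2034/19) = 1402/19.
Change in price: 2034/19 − 102 = 96/19.

Δp = 96/19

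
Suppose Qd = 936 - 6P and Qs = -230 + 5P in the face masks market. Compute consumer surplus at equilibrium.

Equilibrium: 936 - 6P = -230 + 5P gives P* = 106, Q* = 300.
Demand choke price (Qd = 0): P = 156.
CS = ½(156 − 106)(300) = 7500.

Consumer surplus = 7500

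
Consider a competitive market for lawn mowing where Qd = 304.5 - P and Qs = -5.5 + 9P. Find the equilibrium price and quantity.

P* = 31, Q* = 273.5

Set Qd = Qs: 304.5 - P = -5.5 + 9P.
310 = 10P, so P* = 31.
Q* = 304.5 − 1(31) = 273.5.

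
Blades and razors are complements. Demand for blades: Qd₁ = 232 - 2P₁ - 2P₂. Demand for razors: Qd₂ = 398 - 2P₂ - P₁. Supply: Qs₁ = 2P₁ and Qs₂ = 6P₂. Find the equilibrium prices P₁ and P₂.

P₁ = 106/3, P₂ = 136/3

Market 1: 232 - 2P₁ - 2P₂ = 2P₁ → 4P₁ + 2P₂ = 232.
Market 2: 8P₂ + P₁ = 398.
Eliminating P₂: 8×(1) − 2×(2) gives 30P₁ = 1060, so P₁ = 106/3.
Back-substitute into (2): P₂ = (398 − 1×106/3) / 8 = 136/3.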